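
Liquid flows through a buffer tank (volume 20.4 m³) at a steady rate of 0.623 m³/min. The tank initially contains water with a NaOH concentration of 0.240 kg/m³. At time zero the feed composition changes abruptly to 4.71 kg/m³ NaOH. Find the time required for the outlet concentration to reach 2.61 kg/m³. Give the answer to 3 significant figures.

24.7 min

Species balance: V dC/dt = Q(C_in − C) ⇒ τ = V/Q = 32.745 min.
C(t) = C_in + (C₀ − C_in) e^(−t/τ). Set C = 2.61 and solve for t:
e^(−t/τ) = (C − C_in)/(C₀ − C_in) = (2.61 − 4.71)/(0.240 − 4.71) = 0.46980
t = −τ ln(…) = 32.745 × 0.75545 = 24.737 min.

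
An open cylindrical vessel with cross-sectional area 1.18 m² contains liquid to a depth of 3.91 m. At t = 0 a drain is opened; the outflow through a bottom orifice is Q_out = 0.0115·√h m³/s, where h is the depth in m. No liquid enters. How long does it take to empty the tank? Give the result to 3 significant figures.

406 s

Unsteady balance on liquid volume: A dh/dt = −0.0115 √h.
Separate and integrate: 2(√h − √h₀) = −(0.0115/A) t.
Tank is empty when √h = 0: t_empty = 2A√h₀/0.0115.
t_empty = 2·1.18·√3.91/0.0115 = 2.3600·1.9774/0.0115 = 405.79 s.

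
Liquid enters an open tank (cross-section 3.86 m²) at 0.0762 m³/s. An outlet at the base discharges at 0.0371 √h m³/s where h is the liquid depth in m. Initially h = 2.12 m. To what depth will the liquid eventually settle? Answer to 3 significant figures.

Level balance: A dh/dt = 0.0762 − 0.0371 √h. Setting dh/dt = 0:
Q_in = 0.0371 √h_ss ⇒ √h_ss = 0.0762/0.0371 = 2.0539.
h_ss = 2.0539² = 4.2185 m. (Since h₀ = 2.12 m < h_ss, the level will rise toward this value.)

4.22 m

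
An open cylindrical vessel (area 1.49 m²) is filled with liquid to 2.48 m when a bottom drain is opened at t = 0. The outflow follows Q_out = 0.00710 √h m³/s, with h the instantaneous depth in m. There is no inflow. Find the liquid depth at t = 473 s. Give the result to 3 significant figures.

A dh/dt = −Q_out = −0.00710 √h.
Separate and integrate: 2(√h − √h₀) = −(0.00710/A) t.
√h = √2.48 − 0.00710·473/(2·1.49) = 1.5748 − 1.1269 = 0.44786.
h = 0.44786² = 0.20057 m.

0.201 m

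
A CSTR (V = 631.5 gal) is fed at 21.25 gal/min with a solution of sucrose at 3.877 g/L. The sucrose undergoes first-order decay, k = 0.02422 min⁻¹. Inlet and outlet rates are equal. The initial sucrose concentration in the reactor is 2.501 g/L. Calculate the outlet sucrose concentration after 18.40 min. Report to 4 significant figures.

Species balance: V dC/dt = Q C_in − Q C − k V C.
This is linear with rate a = Q/V + k = 0.0578700 min⁻¹.
C_ss = Q C_in/(Q + kV) = 2.25438 g/L; C(t) = C_ss + (C₀ − C_ss) e^(−a t).
C(18.40) = 2.25438 + (0.246618)·e^(−0.0578700·18.40) = 2.25438 + (0.246618)·0.344794 = 2.33941 g/L.

2.339 g/L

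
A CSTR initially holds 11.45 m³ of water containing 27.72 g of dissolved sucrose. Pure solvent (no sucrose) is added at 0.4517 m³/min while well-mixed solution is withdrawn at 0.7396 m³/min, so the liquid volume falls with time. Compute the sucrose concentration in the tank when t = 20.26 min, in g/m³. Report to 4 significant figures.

0.7920 g/m³

Total volume: dV/dt = Q_in − Q_out = -0.287900 m³/min, so V(t) = 11.45 − 0.287900 t and V(20.26) = 5.61715 m³.
Solute balance: dm/dt = 0 − Q_out C = −Q_out m/V(t).
dm/m = −Q_out dt/(V₀ − 0.287900 t); integrating gives ln(m/m₀) = −(Q_out/(Q_in−Q_out)) ln(V/V₀).
m = m₀ (V₀/V)^(Q_out/(Q_in−Q_out)) = 27.72 × (11.45/5.61715)^(-2.56895) = 4.44881 g.
C = m/V = 4.44881/5.61715 = 0.792006 g/m³.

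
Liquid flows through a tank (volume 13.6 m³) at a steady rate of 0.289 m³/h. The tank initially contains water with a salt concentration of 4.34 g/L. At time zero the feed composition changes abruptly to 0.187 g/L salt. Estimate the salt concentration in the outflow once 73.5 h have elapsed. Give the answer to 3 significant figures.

Unsteady species balance (constant V, well mixed): V dC/dt = Q(C_in − C).
Rewrite as dC/dt + C/τ = C_in/τ, τ = V/Q = 47.059 h.
Integrating: C(t) = C_in + (C₀ − C_in) e^(−t/τ).
C(73.5) = 0.187 + (4.34 − 0.187)·e^(−73.5/47.059) = 0.187 + (4.1530)·0.20974 = 1.0581 g/L.

1.06 g/L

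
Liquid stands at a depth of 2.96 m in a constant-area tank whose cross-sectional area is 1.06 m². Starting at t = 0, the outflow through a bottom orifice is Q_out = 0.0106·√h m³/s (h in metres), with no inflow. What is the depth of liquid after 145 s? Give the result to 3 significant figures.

0.991 m

Volume balance on the tank: A dh/dt = −0.0106 √h.
Separate and integrate: 2(√h − √h₀) = −(0.0106/A) t.
√h = √2.96 − 0.0106·145/(2·1.06) = 1.7205 − 0.72500 = 0.99547.
h = 0.99547² = 0.99095 m.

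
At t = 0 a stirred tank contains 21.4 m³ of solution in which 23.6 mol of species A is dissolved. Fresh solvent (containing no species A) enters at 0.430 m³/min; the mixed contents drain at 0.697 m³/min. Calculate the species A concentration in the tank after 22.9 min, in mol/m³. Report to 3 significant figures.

0.641 mol/m³

Let m(t) be the amount of species A. Volume: V(t) = V₀ + (Q_in − Q_out) t = 21.4 − 0.26700 t; V(22.9) = 15.286 m³.
Species balance (pure solvent in): dm/dt = −Q_out · m/V(t).
Separate: dm/m = −Q_out dt/V(t) ⇒ ln(m/m₀) = −(Q_out/(Q_in−Q_out)) ln(V/V₀).
m = m₀ (V₀/V)^(Q_out/(Q_in−Q_out)) = 23.6 × (21.4/15.286)^(-2.6105) = 9.8050 mol.
C = m/V = 9.8050/15.286 = 0.64145 mol/m³.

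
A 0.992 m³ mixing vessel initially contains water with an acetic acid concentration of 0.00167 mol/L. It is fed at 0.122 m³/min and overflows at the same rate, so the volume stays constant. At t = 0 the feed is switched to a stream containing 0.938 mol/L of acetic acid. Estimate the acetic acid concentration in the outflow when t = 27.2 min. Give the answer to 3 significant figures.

0.905 mol/L

Mass balance on the solute (V constant): V dC/dt = Q(C_in − C).
So dC/dt = (C_in − C)/τ with τ = V/Q = 0.992/0.122 = 8.1311 min.
Solution: C(t) = C_in + (C₀ − C_in) e^(−t/τ).
C(27.2) = 0.938 + (0.00167 − 0.938)·e^(−27.2/8.1311) = 0.938 + (-0.93633)·0.035255 = 0.90499 mol/L.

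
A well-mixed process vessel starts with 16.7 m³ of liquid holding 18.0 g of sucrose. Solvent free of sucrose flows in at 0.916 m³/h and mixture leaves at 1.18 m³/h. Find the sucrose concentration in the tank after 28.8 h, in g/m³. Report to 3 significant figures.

0.131 g/m³

Total volume: dV/dt = Q_in − Q_out = -0.26400 m³/h, so V(t) = 16.7 − 0.26400 t and V(28.8) = 9.0968 m³.
Solute balance: dm/dt = 0 − Q_out C = −Q_out m/V(t).
dm/m = −Q_out dt/(V₀ − 0.26400 t); integrating gives ln(m/m₀) = −(Q_out/(Q_in−Q_out)) ln(V/V₀).
m = m₀ (V₀/V)^(Q_out/(Q_in−Q_out)) = 18.0 × (16.7/9.0968)^(-4.4697) = 1.1914 g.
C = m/V = 1.1914/9.0968 = 0.13096 g/m³.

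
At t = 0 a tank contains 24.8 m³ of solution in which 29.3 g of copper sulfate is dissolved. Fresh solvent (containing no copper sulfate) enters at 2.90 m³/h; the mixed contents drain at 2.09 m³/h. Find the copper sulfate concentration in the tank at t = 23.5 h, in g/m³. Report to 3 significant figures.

0.154 g/m³

Total volume: dV/dt = Q_in − Q_out = 0.81000 m³/h, so V(t) = 24.8 + 0.81000 t and V(23.5) = 43.835 m³.
Solute balance: dm/dt = 0 − Q_out C = −Q_out m/V(t).
dm/m = −Q_out dt/(V₀ + 0.81000 t); integrating gives ln(m/m₀) = −(Q_out/(Q_in−Q_out)) ln(V/V₀).
m = m₀ (V₀/V)^(Q_out/(Q_in−Q_out)) = 29.3 × (24.8/43.835)^(2.5802) = 6.7390 g.
C = m/V = 6.7390/43.835 = 0.15373 g/m³.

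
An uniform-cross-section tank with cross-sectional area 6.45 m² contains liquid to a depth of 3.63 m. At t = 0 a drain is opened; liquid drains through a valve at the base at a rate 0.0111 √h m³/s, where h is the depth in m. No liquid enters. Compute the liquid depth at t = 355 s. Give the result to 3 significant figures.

2.56 m

Mass balance (ρ constant): A dh/dt = −0.0111 √h.
∫ h^(−1/2) dh = −(0.0111/A) ∫ dt, giving 2√h = 2√h₀ − (0.0111/A) t.
√h = √3.63 − 0.0111·355/(2·6.45) = 1.9053 − 0.30547 = 1.5998.
h = 1.5998² = 2.5593 m.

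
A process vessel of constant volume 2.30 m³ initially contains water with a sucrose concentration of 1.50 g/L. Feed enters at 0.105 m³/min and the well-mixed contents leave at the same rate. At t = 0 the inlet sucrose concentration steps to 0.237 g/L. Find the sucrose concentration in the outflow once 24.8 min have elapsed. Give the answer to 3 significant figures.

0.644 g/L

Mass balance on the solute (V constant): V dC/dt = Q(C_in − C).
Time constant τ = V/Q = 2.30/0.105 = 21.905 min.
This is linear first-order; C(t) = C_in + (C₀ − C_in) e^(−t/τ).
C(24.8) = 0.237 + (1.50 − 0.237)·e^(−24.8/21.905) = 0.237 + (1.2630)·0.32233 = 0.64411 g/L.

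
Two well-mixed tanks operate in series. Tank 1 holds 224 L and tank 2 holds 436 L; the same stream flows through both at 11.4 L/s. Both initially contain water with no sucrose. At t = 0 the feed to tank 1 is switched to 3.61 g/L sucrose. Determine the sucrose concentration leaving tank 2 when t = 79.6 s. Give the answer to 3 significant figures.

2.75 g/L

Species balance on tank i: dCᵢ/dt = (Cᵢ₋₁ − Cᵢ)/τᵢ with τᵢ = Vᵢ/Q.
τ₁ = 224/11.4 = 19.649 s; τ₂ = 436/11.4 = 38.246 s.
Solving the cascade with C₁(0)=C₂(0)=0 gives C₂(t) = C_in[1 − (τ₁ e^(−t/τ₁) − τ₂ e^(−t/τ₂))/(τ₁ − τ₂)].
At t = 79.6: e^(−t/τ₁) = 0.017404, e^(−t/τ₂) = 0.12477.
C₂ = 3.61·[1 − (19.649·0.017404 − 38.246·0.12477)/(-18.596)] = 3.61·0.76179 = 2.7500 g/L.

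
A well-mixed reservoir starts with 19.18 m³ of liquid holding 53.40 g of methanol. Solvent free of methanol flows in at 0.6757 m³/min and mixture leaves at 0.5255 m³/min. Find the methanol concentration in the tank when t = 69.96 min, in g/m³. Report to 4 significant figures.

Let m(t) be the amount of methanol. Volume: V(t) = V₀ + (Q_in − Q_out) t = 19.18 + 0.150200 t; V(69.96) = 29.6880 m³.
Species balance (pure solvent in): dm/dt = −Q_out · m/V(t).
Separate: dm/m = −Q_out dt/V(t) ⇒ ln(m/m₀) = −(Q_out/(Q_in−Q_out)) ln(V/V₀).
m = m₀ (V₀/V)^(Q_out/(Q_in−Q_out)) = 53.40 × (19.18/29.6880)^(3.49867) = 11.5806 g.
C = m/V = 11.5806/29.6880 = 0.390077 g/m³.

0.3901 g/m³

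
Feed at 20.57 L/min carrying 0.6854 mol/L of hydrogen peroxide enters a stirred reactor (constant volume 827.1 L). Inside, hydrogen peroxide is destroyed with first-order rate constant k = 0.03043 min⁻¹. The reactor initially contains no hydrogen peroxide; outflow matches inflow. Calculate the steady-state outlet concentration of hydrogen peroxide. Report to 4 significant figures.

0.3082 mol/L

V dC/dt = Q(C_in − C) − k V C.
At steady state: 0 = Q C_in − (Q + kV) C_ss, so C_ss = Q C_in/(Q + kV).
C_ss = 20.57·0.6854/(20.57 + 0.03043·827.1) = 14.0987/45.7387 = 0.308244 mol/L.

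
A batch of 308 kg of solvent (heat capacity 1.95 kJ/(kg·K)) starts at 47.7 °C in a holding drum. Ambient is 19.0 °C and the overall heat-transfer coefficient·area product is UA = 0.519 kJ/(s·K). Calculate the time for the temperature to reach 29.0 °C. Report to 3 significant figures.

Lumped-capacitance energy balance: M c_p dT/dt = UA(T_amb − T).
τ = M c_p/UA = 1157.2 s; T_ss = T_amb = 19.000 °C.
T(t) = T_ss + (T₀ − T_ss)e^(−t/τ); set T = 29.0:
t = −τ ln[(T − T_ss)/(T₀ − T_ss)] = −1157.2 · ln(0.34843) = 1220.1 s.

1220 s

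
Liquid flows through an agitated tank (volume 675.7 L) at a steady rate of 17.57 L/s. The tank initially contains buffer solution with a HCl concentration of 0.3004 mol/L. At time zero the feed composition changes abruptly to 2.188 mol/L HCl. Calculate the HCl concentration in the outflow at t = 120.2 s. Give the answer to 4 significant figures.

2.105 mol/L

Transient balance on the dissolved component: V dC/dt = Q(C_in − C).
Time constant τ = V/Q = 675.7/17.57 = 38.4576 s.
Solution: C(t) = C_in + (C₀ − C_in) e^(−t/τ).
C(120.2) = 2.188 + (0.3004 − 2.188)·e^(−120.2/38.4576) = 2.188 + (-1.88760)·0.0439141 = 2.10511 mol/L.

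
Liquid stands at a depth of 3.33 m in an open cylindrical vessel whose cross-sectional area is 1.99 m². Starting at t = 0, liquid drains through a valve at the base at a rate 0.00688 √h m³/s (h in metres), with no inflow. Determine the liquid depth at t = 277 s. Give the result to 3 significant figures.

A dh/dt = −Q_out = −0.00688 √h.
Separate and integrate: 2(√h − √h₀) = −(0.00688/A) t.
√h = √3.33 − 0.00688·277/(2·1.99) = 1.8248 − 0.47883 = 1.3460.
h = 1.3460² = 1.8117 m.

1.81 m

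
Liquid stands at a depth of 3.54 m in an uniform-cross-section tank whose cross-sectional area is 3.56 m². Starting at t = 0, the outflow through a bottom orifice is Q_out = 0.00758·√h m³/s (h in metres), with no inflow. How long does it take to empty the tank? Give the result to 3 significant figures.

A dh/dt = −Q_out = −0.00758 √h.
Separate and integrate: 2(√h − √h₀) = −(0.00758/A) t.
Set h = 0: 2√h₀ = (0.00758/A) t_empty ⇒ t_empty = 2A√h₀/0.00758.
t_empty = 2·3.56·√3.54/0.00758 = 7.1200·1.8815/0.00758 = 1767.3 s.

1770 s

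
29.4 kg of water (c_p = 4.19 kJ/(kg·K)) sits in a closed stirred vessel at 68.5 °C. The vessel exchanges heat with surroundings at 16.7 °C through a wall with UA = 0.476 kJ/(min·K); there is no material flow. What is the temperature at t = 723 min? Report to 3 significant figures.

M c_p dT/dt = −UA(T − T_amb).
dT/dt = (T_ss − T)/τ with T_ss = T_amb = 16.700 °C, τ = M c_p/UA = 29.4·4.19/0.476 = 258.79 min.
Solution: T(t) = T_ss + (T₀ − T_ss) e^(−t/τ).
T(723) = 16.700 + (51.800)·0.061193 = 19.870 °C.

19.9 °C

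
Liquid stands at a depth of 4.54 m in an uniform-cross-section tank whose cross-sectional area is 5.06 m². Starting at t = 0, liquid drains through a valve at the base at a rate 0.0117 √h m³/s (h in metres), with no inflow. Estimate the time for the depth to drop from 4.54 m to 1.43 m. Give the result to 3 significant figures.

With no inflow, A dh/dt = −0.0117 √h.
∫ h^(−1/2) dh = −(0.0117/A) ∫ dt, giving 2√h = 2√h₀ − (0.0117/A) t.
t = 2A(√h₀ − √h)/0.0117 = 2·5.06·(√4.54 − √1.43)/0.0117
  = 10.120 × (2.1307 − 1.1958) / 0.0117 = 808.65 s.

809 s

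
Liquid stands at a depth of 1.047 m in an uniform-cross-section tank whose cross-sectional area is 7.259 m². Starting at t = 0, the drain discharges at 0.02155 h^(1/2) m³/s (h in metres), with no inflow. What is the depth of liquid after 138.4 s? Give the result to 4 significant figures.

0.6688 m

A dh/dt = −Q_out = −0.02155 √h.
Separate and integrate: 2(√h − √h₀) = −(0.02155/A) t.
√h = √1.047 − 0.02155·138.4/(2·7.259) = 1.02323 − 0.205436 = 0.817794.
h = 0.817794² = 0.668787 m.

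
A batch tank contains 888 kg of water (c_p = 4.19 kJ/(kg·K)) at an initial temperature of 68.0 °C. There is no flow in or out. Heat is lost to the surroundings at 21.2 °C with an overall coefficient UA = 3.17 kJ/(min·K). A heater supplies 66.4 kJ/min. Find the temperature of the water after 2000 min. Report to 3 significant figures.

46.9 °C

Lumped-capacitance energy balance: M c_p dT/dt = UA(T_amb − T) + Q̇.
dT/dt = (T_ss − T)/τ with T_ss = T_amb + Q̇/UA = 21.2 + 66.4/3.17 = 42.146 °C, τ = M c_p/UA = 888·4.19/3.17 = 1173.7 min.
T approaches T_ss exponentially: T(t) = T_ss + (T₀ − T_ss) e^(−t/τ).
T(2000) = 42.146 + (25.854)·0.18196 = 46.851 °C.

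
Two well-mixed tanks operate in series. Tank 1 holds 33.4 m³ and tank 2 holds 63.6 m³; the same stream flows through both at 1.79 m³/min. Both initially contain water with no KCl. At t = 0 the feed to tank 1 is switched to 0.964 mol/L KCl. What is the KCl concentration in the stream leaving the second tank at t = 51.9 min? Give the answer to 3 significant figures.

Each tank obeys Vᵢ dCᵢ/dt = Q(Cᵢ₋₁ − Cᵢ), so τᵢ = Vᵢ/Q.
τ₁ = 33.4/1.79 = 18.659 min; τ₂ = 63.6/1.79 = 35.531 min.
Tank 1: C₁ = C_in(1 − e^(−t/τ₁)). Tank 2 (τ₁ ≠ τ₂): C₂ = C_in[1 − (τ₁ e^(−t/τ₁) − τ₂ e^(−t/τ₂))/(τ₁ − τ₂)].
At t = 51.9: e^(−t/τ₁) = 0.061948, e^(−t/τ₂) = 0.23207.
C₂ = 0.964·[1 − (18.659·0.061948 − 35.531·0.23207)/(-16.872)] = 0.964·0.57978 = 0.55891 mol/L.

0.559 mol/L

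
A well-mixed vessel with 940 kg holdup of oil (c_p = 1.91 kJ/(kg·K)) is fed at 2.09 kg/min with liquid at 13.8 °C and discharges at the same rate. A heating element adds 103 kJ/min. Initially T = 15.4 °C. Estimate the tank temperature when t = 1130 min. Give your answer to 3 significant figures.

37.6 °C

Energy balance: M c_p dT/dt = ṁ c_p (T_in − T) + 103.
τ = M/ṁ = 449.76 min; T_ss = T_in + Q̇/(ṁ c_p) = 13.8 + 103/(2.09·1.91) = 39.602 °C.
Integrating: T(t) = T_ss + (T₀ − T_ss) e^(−t/τ).
T(1130) = 39.602 + (-24.202)·e^(−1130/449.76) = 39.602 + (-24.202)·0.081070 = 37.640 °C.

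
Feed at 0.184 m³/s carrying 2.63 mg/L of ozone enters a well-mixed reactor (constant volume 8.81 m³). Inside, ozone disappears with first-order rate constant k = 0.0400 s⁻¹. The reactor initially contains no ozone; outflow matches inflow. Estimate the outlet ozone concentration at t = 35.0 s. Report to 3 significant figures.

0.795 mg/L

Accumulation = in − out − consumed: V dC/dt = Q C_in − Q C − k V C.
dC/dt = (Q/V) C_in − (Q/V + k) C; effective rate a = Q/V + k = 0.020885 + 0.0400 = 0.060885 s⁻¹.
C_ss = Q C_in/(Q + kV) = 0.90216 mg/L; C(t) = C_ss + (C₀ − C_ss) e^(−a t).
C(35.0) = 0.90216 + (-0.90216)·e^(−0.060885·35.0) = 0.90216 + (-0.90216)·0.11872 = 0.79506 mg/L.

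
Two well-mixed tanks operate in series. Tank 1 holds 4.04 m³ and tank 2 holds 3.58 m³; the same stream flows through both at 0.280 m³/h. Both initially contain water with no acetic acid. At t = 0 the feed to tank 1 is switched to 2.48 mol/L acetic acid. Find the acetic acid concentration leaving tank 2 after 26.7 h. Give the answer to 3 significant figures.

Species balance on tank i: dCᵢ/dt = (Cᵢ₋₁ − Cᵢ)/τᵢ with τᵢ = Vᵢ/Q.
τ₁ = 4.04/0.280 = 14.429 h; τ₂ = 3.58/0.280 = 12.786 h.
Solving the cascade with C₁(0)=C₂(0)=0 gives C₂(t) = C_in[1 − (τ₁ e^(−t/τ₁) − τ₂ e^(−t/τ₂))/(τ₁ − τ₂)].
At t = 26.7: e^(−t/τ₁) = 0.15716, e^(−t/τ₂) = 0.12390.
C₂ = 2.48·[1 − (14.429·0.15716 − 12.786·0.12390)/(1.6429)] = 2.48·0.58401 = 1.4483 mol/L.

1.45 mol/L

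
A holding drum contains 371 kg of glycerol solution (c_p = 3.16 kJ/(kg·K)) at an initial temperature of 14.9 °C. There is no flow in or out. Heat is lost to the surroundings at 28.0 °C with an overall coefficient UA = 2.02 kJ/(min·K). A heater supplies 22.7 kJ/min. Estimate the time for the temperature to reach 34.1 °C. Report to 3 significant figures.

903 min

Lumped-capacitance energy balance: M c_p dT/dt = UA(T_amb − T) + Q̇.
τ = M c_p/UA = 580.38 min; T_ss = T_amb + Q̇/UA = 28.0 + 22.7/2.02 = 39.238 °C.
T(t) = T_ss + (T₀ − T_ss)e^(−t/τ); set T = 34.1:
t = −τ ln[(T − T_ss)/(T₀ − T_ss)] = −580.38 · ln(0.21110) = 902.74 min.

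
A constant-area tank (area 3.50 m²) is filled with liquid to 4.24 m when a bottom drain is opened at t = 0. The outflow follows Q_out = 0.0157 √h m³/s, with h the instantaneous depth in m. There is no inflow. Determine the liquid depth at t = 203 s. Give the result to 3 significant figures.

2.57 m

A dh/dt = −Q_out = −0.0157 √h.
Separate and integrate: 2(√h − √h₀) = −(0.0157/A) t.
√h = √4.24 − 0.0157·203/(2·3.50) = 2.0591 − 0.45530 = 1.6038.
h = 1.6038² = 2.5723 m.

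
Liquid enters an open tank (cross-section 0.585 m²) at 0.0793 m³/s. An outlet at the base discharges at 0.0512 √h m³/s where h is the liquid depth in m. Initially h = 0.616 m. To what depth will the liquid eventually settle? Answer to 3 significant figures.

2.40 m

Level balance: A dh/dt = 0.0793 − 0.0512 √h. Setting dh/dt = 0:
Q_in = 0.0512 √h_ss ⇒ √h_ss = 0.0793/0.0512 = 1.5488.
h_ss = 1.5488² = 2.3989 m. (Since h₀ = 0.616 m < h_ss, the level will rise toward this value.)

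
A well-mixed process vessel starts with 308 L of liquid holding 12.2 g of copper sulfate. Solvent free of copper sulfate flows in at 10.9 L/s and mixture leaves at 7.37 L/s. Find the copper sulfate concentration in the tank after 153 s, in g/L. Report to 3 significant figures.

Let m(t) be the amount of copper sulfate. Volume: V(t) = V₀ + (Q_in − Q_out) t = 308 + 3.5300 t; V(153) = 848.09 L.
No copper sulfate enters, so dm/dt = −Q_out · (m/V).
dm/m = −Q_out dt/(V₀ + 3.5300 t); integrating gives ln(m/m₀) = −(Q_out/(Q_in−Q_out)) ln(V/V₀).
m = m₀ (V₀/V)^(Q_out/(Q_in−Q_out)) = 12.2 × (308/848.09)^(2.0878) = 1.4721 g.
C = m/V = 1.4721/848.09 = 0.0017358 g/L.

0.00174 g/L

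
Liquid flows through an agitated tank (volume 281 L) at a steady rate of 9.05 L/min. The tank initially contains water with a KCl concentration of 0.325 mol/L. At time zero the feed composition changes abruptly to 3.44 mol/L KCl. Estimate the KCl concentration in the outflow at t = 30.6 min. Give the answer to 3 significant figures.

Unsteady species balance (constant V, well mixed): V dC/dt = Q(C_in − C).
Time constant τ = V/Q = 281/9.05 = 31.050 min.
Integrating: C(t) = C_in + (C₀ − C_in) e^(−t/τ).
C(30.6) = 3.44 + (0.325 − 3.44)·e^(−30.6/31.050) = 3.44 + (-3.1150)·0.37325 = 2.2773 mol/L.

2.28 mol/L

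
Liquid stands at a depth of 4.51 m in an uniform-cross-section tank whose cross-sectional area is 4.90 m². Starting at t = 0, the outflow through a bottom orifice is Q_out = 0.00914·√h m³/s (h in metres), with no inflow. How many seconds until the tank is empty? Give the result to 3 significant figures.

2280 s

With no inflow, A dh/dt = −0.00914 √h.
This is separable: 2 d(√h)/dt = −0.00914/A, so √h = √h₀ − (0.00914/(2A)) t.
Tank is empty when √h = 0: t_empty = 2A√h₀/0.00914.
t_empty = 2·4.90·√4.51/0.00914 = 9.8000·2.1237/0.00914 = 2277.0 s.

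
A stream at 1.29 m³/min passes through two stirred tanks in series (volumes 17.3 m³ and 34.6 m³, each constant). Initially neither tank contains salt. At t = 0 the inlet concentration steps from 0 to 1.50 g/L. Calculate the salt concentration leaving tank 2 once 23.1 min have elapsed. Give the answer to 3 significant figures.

0.500 g/L

Time constants: τᵢ = Vᵢ/Q for each well-mixed tank.
τ₁ = 17.3/1.29 = 13.411 min; τ₂ = 34.6/1.29 = 26.822 min.
Solving the cascade with C₁(0)=C₂(0)=0 gives C₂(t) = C_in[1 − (τ₁ e^(−t/τ₁) − τ₂ e^(−t/τ₂))/(τ₁ − τ₂)].
At t = 23.1: e^(−t/τ₁) = 0.17862, e^(−t/τ₂) = 0.42264.
C₂ = 1.50·[1 − (13.411·0.17862 − 26.822·0.42264)/(-13.411)] = 1.50·0.33335 = 0.50002 g/L.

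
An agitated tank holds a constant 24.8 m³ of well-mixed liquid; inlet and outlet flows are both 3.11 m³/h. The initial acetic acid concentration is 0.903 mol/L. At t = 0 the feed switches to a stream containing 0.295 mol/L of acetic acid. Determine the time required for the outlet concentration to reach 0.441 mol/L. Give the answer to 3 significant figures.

Unsteady species balance (constant V, well mixed): V dC/dt = Q(C_in − C), so τ = V/Q = 7.9743 h.
C(t) = C_in + (C₀ − C_in) e^(−t/τ). Set C = 0.441 and solve for t:
e^(−t/τ) = (C − C_in)/(C₀ − C_in) = (0.441 − 0.295)/(0.903 − 0.295) = 0.24013
t = −τ ln(…) = 7.9743 × 1.4266 = 11.376 h.

11.4 h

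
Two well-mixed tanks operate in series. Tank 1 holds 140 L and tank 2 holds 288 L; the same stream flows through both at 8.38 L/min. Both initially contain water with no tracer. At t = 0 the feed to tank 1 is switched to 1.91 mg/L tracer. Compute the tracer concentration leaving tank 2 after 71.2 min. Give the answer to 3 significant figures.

Each tank obeys Vᵢ dCᵢ/dt = Q(Cᵢ₋₁ − Cᵢ), so τᵢ = Vᵢ/Q.
τ₁ = 140/8.38 = 16.706 min; τ₂ = 288/8.38 = 34.368 min.
Solving the cascade with C₁(0)=C₂(0)=0 gives C₂(t) = C_in[1 − (τ₁ e^(−t/τ₁) − τ₂ e^(−t/τ₂))/(τ₁ − τ₂)].
At t = 71.2: e^(−t/τ₁) = 0.014097, e^(−t/τ₂) = 0.12597.
C₂ = 1.91·[1 − (16.706·0.014097 − 34.368·0.12597)/(-17.661)] = 1.91·0.76821 = 1.4673 mg/L.

1.47 mg/L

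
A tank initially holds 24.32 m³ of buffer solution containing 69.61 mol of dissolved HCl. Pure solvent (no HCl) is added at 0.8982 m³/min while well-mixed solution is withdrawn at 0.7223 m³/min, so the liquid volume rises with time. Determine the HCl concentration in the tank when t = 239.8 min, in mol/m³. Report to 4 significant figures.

Total volume: dV/dt = Q_in − Q_out = 0.175900 m³/min, so V(t) = 24.32 + 0.175900 t and V(239.8) = 66.5008 m³.
Species balance (pure solvent in): dm/dt = −Q_out · m/V(t).
Separate: dm/m = −Q_out dt/V(t) ⇒ ln(m/m₀) = −(Q_out/(Q_in−Q_out)) ln(V/V₀).
m = m₀ (V₀/V)^(Q_out/(Q_in−Q_out)) = 69.61 × (24.32/66.5008)^(4.10631) = 1.11886 mol.
C = m/V = 1.11886/66.5008 = 0.0168247 mol/m³.

0.01682 mol/m³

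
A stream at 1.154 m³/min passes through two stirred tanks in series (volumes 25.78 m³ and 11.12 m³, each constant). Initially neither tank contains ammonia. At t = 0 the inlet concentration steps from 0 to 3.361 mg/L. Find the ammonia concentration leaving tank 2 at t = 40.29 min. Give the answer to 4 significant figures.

2.426 mg/L

Each tank obeys Vᵢ dCᵢ/dt = Q(Cᵢ₋₁ − Cᵢ), so τᵢ = Vᵢ/Q.
τ₁ = 25.78/1.154 = 22.3397 min; τ₂ = 11.12/1.154 = 9.63605 min.
Solving the cascade with C₁(0)=C₂(0)=0 gives C₂(t) = C_in[1 − (τ₁ e^(−t/τ₁) − τ₂ e^(−t/τ₂))/(τ₁ − τ₂)].
At t = 40.29: e^(−t/τ₁) = 0.164719, e^(−t/τ₂) = 0.0152806.
C₂ = 3.361·[1 − (22.3397·0.164719 − 9.63605·0.0152806)/(12.7036)] = 3.361·0.721929 = 2.42640 mg/L.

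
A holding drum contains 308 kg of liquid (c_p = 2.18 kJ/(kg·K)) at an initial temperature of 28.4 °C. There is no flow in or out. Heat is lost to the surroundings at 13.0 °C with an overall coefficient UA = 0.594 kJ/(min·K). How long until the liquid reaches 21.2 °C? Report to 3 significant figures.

712 min

M c_p dT/dt = −UA(T − T_amb).
τ = M c_p/UA = 1130.4 min; T_ss = T_amb = 13.000 °C.
T(t) = T_ss + (T₀ − T_ss)e^(−t/τ); set T = 21.2:
t = −τ ln[(T − T_ss)/(T₀ − T_ss)] = −1130.4 · ln(0.53247) = 712.40 min.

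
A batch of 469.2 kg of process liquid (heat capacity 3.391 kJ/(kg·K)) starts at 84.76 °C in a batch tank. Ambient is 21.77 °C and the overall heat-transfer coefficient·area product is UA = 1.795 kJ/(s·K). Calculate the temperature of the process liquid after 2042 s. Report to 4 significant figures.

28.06 °C

First-law balance (no shaft work): M c_p dT/dt = −UA(T − T_amb).
dT/dt = (T_ss − T)/τ with T_ss = T_amb = 21.7700 °C, τ = M c_p/UA = 469.2·3.391/1.795 = 886.383 s.
Solution: T(t) = T_ss + (T₀ − T_ss) e^(−t/τ).
T(2042) = 21.7700 + (62.9900)·0.0998841 = 28.0617 °C.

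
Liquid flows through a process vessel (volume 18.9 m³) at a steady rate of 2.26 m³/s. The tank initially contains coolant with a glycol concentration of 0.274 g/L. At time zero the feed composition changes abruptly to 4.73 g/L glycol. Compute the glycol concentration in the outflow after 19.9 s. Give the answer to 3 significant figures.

Accumulation = in − out for the solute gives V dC/dt = Q(C_in − C).
Time constant τ = V/Q = 18.9/2.26 = 8.3628 s.
C approaches C_in exponentially: C(t) = C_in + (C₀ − C_in) e^(−t/τ).
C(19.9) = 4.73 + (0.274 − 4.73)·e^(−19.9/8.3628) = 4.73 + (-4.4560)·0.092590 = 4.3174 g/L.

4.32 g/L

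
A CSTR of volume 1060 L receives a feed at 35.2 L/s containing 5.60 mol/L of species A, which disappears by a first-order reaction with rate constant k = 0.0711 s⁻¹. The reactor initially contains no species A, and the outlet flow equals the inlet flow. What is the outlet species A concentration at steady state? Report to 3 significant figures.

V dC/dt = Q(C_in − C) − k V C.
Steady state (dC/dt = 0): C_ss = Q C_in/(Q + kV) = C_in/(1 + kV/Q).
C_ss = 35.2·5.60/(35.2 + 0.0711·1060) = 197.12/110.57 = 1.7828 mol/L.

1.78 mol/L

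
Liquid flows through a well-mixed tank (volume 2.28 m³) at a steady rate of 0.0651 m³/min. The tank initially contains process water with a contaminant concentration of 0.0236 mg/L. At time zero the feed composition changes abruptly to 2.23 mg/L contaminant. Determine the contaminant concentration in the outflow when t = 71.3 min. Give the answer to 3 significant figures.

Mass balance on the solute (V constant): V dC/dt = Q(C_in − C).
Time constant τ = V/Q = 2.28/0.0651 = 35.023 min.
Solution: C(t) = C_in + (C₀ − C_in) e^(−t/τ).
C(71.3) = 2.23 + (0.0236 − 2.23)·e^(−71.3/35.023) = 2.23 + (-2.2064)·0.13058 = 1.9419 mg/L.

1.94 mg/L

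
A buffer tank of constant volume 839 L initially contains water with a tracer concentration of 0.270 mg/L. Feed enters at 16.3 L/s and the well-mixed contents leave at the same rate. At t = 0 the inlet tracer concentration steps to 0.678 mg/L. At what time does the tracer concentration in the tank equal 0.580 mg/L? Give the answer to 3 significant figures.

73.4 s

Species balance: V dC/dt = Q(C_in − C) ⇒ τ = V/Q = 51.472 s.
C(t) = C_in + (C₀ − C_in) e^(−t/τ). Set C = 0.580 and solve for t:
e^(−t/τ) = (C − C_in)/(C₀ − C_in) = (0.580 − 0.678)/(0.270 − 0.678) = 0.24020
t = −τ ln(…) = 51.472 × 1.4263 = 73.415 s.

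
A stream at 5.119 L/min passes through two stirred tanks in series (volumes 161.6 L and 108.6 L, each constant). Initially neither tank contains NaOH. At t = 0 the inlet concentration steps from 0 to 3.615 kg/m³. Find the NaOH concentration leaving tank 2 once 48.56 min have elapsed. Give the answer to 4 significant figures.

Time constants: τᵢ = Vᵢ/Q for each well-mixed tank.
τ₁ = 161.6/5.119 = 31.5687 min; τ₂ = 108.6/5.119 = 21.2151 min.
Solving the cascade with C₁(0)=C₂(0)=0 gives C₂(t) = C_in[1 − (τ₁ e^(−t/τ₁) − τ₂ e^(−t/τ₂))/(τ₁ − τ₂)].
At t = 48.56: e^(−t/τ₁) = 0.214760, e^(−t/τ₂) = 0.101374.
C₂ = 3.615·[1 − (31.5687·0.214760 − 21.2151·0.101374)/(10.3536)] = 3.615·0.552906 = 1.99875 kg/m³.

1.999 kg/m³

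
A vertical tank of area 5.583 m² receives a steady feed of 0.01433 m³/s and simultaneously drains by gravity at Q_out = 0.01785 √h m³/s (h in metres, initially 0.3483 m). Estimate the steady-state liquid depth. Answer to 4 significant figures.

0.6445 m

Volume balance on the tank: A dh/dt = Q_in − 0.01785 √h. At steady state dh/dt = 0:
Q_in = 0.01785 √h_ss ⇒ √h_ss = 0.01433/0.01785 = 0.802801.
h_ss = 0.802801² = 0.644490 m. (Since h₀ = 0.3483 m < h_ss, the level will rise toward this value.)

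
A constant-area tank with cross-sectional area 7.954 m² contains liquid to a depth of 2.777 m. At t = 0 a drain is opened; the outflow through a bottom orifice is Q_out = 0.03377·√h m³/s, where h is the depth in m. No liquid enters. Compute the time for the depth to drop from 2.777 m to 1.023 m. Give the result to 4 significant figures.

308.5 s

Accumulation of liquid (constant cross-section A): A dh/dt = −0.03377 √h.
Separate and integrate: 2(√h − √h₀) = −(0.03377/A) t.
t = 2A(√h₀ − √h)/0.03377 = 2·7.954·(√2.777 − √1.023)/0.03377
  = 15.9080 × (1.66643 − 1.01143) / 0.03377 = 308.550 s.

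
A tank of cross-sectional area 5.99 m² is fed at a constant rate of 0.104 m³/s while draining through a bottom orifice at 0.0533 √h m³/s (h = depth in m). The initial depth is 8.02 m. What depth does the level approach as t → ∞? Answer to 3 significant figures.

3.81 m

Level balance: A dh/dt = 0.104 − 0.0533 √h. Setting dh/dt = 0:
Q_in = 0.0533 √h_ss ⇒ √h_ss = 0.104/0.0533 = 1.9512.
h_ss = 1.9512² = 3.8073 m. (Since h₀ = 8.02 m > h_ss, the level will fall toward this value.)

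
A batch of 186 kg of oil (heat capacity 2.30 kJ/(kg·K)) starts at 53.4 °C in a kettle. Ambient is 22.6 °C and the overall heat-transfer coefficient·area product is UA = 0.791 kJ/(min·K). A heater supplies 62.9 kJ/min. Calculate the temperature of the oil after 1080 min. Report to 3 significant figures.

95.5 °C

Unsteady energy balance on the tank contents: M c_p dT/dt = −UA(T − T_amb) + Q̇.
dT/dt = (T_ss − T)/τ with T_ss = T_amb + Q̇/UA = 22.6 + 62.9/0.791 = 102.12 °C, τ = M c_p/UA = 186·2.30/0.791 = 540.83 min.
This is linear first-order; T(t) = T_ss + (T₀ − T_ss) e^(−t/τ).
T(1080) = 102.12 + (-48.720)·0.13575 = 95.506 °C.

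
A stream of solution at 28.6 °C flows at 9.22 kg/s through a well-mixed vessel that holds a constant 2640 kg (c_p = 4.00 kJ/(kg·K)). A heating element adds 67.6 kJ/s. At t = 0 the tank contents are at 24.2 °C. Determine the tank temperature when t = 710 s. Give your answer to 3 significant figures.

Heat balance on the well-mixed liquid: M c_p dT/dt = ṁ c_p (T_in − T) + 67.6.
τ = M/ṁ = 286.33 s; T_ss = T_in + Q̇/(ṁ c_p) = 28.6 + 67.6/(9.22·4.00) = 30.433 °C.
Integrating: T(t) = T_ss + (T₀ − T_ss) e^(−t/τ).
T(710) = 30.433 + (-6.2330)·e^(−710/286.33) = 30.433 + (-6.2330)·0.083775 = 29.911 °C.

29.9 °C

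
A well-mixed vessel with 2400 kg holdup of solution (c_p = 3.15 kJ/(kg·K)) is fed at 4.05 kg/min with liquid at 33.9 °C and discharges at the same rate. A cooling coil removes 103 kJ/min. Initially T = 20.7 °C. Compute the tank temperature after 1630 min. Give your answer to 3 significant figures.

M c_p dT/dt = ṁ c_p (T_in − T) − Q̇.
Rearrange: dT/dt = (T_ss − T)/τ with τ = M/ṁ = 592.59 min and T_ss = T_in − Q̇/(ṁ c_p) = 25.826 °C.
Solution: T(t) = T_ss + (T₀ − T_ss) e^(−t/τ).
T(1630) = 25.826 + (-5.1263)·e^(−1630/592.59) = 25.826 + (-5.1263)·0.063888 = 25.499 °C.

25.5 °C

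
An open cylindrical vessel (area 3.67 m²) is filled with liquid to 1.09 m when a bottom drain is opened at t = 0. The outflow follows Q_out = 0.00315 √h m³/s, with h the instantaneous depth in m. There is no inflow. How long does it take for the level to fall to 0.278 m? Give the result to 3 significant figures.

With no inflow, A dh/dt = −0.00315 √h.
Separate and integrate: 2(√h − √h₀) = −(0.00315/A) t.
t = 2A(√h₀ − √h)/0.00315 = 2·3.67·(√1.09 − √0.278)/0.00315
  = 7.3400 × (1.0440 − 0.52726) / 0.00315 = 1204.2 s.

1200 s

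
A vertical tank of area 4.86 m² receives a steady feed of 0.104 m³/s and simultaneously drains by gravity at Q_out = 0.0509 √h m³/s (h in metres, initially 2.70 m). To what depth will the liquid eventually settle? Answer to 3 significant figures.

A dh/dt = Q_in − 0.0509 √h. Steady state requires inflow = outflow:
Q_in = 0.0509 √h_ss ⇒ √h_ss = 0.104/0.0509 = 2.0432.
h_ss = 2.0432² = 4.1748 m. (Since h₀ = 2.70 m < h_ss, the level will rise toward this value.)

4.17 m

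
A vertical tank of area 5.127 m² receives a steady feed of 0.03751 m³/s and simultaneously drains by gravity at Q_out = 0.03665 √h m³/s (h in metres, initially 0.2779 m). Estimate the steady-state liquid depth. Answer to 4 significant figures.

Mass balance (ρ constant): A dh/dt = Q_in − 0.03665 √h. At steady state dh/dt = 0:
Q_in = 0.03665 √h_ss ⇒ √h_ss = 0.03751/0.03665 = 1.02347.
h_ss = 1.02347² = 1.04748 m. (Since h₀ = 0.2779 m < h_ss, the level will rise toward this value.)

1.047 m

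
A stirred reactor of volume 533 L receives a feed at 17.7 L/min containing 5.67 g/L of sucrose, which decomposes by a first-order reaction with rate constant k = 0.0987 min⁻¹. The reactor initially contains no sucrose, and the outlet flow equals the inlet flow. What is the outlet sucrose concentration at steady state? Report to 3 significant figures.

V dC/dt = Q(C_in − C) − k V C.
At steady state: 0 = Q C_in − (Q + kV) C_ss, so C_ss = Q C_in/(Q + kV).
C_ss = 17.7·5.67/(17.7 + 0.0987·533) = 100.36/70.307 = 1.4274 g/L.

1.43 g/L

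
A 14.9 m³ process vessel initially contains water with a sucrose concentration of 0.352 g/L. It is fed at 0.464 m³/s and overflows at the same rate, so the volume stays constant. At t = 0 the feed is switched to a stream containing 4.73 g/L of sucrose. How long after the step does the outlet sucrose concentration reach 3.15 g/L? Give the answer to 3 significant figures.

Species balance on the tank: V dC/dt = Q(C_in − C), so τ = V/Q = 32.112 s.
C(t) = C_in + (C₀ − C_in) e^(−t/τ). Set C = 3.15 and solve for t:
e^(−t/τ) = (C − C_in)/(C₀ − C_in) = (3.15 − 4.73)/(0.352 − 4.73) = 0.36090
t = −τ ln(…) = 32.112 × 1.0192 = 32.728 s.

32.7 s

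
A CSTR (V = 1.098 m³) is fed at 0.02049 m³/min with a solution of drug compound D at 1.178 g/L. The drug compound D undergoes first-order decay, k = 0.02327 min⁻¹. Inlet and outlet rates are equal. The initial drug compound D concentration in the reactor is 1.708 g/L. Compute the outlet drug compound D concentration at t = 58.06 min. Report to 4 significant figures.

Species balance: V dC/dt = Q C_in − Q C − k V C.
dC/dt = (Q/V) C_in − (Q/V + k) C; effective rate a = Q/V + k = 0.0186612 + 0.02327 = 0.0419312 min⁻¹.
C_ss = Q C_in/(Q + kV) = 0.524261 g/L; C(t) = C_ss + (C₀ − C_ss) e^(−a t).
C(58.06) = 0.524261 + (1.18374)·e^(−0.0419312·58.06) = 0.524261 + (1.18374)·0.0876393 = 0.628003 g/L.

0.6280 g/L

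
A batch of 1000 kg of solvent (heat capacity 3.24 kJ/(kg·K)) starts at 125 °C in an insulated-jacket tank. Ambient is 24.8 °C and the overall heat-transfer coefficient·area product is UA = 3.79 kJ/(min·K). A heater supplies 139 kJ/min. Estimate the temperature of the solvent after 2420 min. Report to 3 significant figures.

Lumped-capacitance energy balance: M c_p dT/dt = UA(T_amb − T) + Q̇.
dT/dt = (T_ss − T)/τ with T_ss = T_amb + Q̇/UA = 24.8 + 139/3.79 = 61.475 °C, τ = M c_p/UA = 1000·3.24/3.79 = 854.88 min.
Solution: T(t) = T_ss + (T₀ − T_ss) e^(−t/τ).
T(2420) = 61.475 + (63.525)·0.058966 = 65.221 °C.

65.2 °C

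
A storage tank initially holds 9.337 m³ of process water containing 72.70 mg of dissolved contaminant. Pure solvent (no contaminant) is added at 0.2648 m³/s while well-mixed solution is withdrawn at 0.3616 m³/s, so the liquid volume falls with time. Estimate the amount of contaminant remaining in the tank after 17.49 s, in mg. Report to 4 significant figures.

Let m(t) be the amount of contaminant. Volume: V(t) = V₀ + (Q_in − Q_out) t = 9.337 − 0.0968000 t; V(17.49) = 7.64397 m³.
No contaminant enters, so dm/dt = −Q_out · (m/V).
dm/m = −Q_out dt/(V₀ − 0.0968000 t); integrating gives ln(m/m₀) = −(Q_out/(Q_in−Q_out)) ln(V/V₀).
m = m₀ (V₀/V)^(Q_out/(Q_in−Q_out)) = 72.70 × (9.337/7.64397)^(-3.73554) = 34.4318 mg.

34.43 mg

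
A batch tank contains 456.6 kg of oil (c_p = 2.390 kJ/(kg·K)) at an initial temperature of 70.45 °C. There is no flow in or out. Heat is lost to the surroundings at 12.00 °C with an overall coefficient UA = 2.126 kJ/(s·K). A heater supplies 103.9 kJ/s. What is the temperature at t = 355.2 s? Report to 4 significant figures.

65.67 °C

M c_p dT/dt = −UA(T − T_amb) + Q̇.
dT/dt = (T_ss − T)/τ with T_ss = T_amb + Q̇/UA = 12.00 + 103.9/2.126 = 60.8711 °C, τ = M c_p/UA = 456.6·2.390/2.126 = 513.299 s.
T approaches T_ss exponentially: T(t) = T_ss + (T₀ − T_ss) e^(−t/τ).
T(355.2) = 60.8711 + (9.57888)·0.500577 = 65.6661 °C.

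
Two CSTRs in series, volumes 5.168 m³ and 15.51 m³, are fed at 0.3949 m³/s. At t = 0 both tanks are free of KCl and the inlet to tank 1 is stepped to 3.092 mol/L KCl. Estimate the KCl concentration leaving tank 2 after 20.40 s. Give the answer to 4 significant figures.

Time constants: τᵢ = Vᵢ/Q for each well-mixed tank.
τ₁ = 5.168/0.3949 = 13.0869 s; τ₂ = 15.51/0.3949 = 39.2758 s.
Tank 1: C₁ = C_in(1 − e^(−t/τ₁)). Tank 2 (τ₁ ≠ τ₂): C₂ = C_in[1 − (τ₁ e^(−t/τ₁) − τ₂ e^(−t/τ₂))/(τ₁ − τ₂)].
At t = 20.40: e^(−t/τ₁) = 0.210385, e^(−t/τ₂) = 0.594875.
C₂ = 3.092·[1 − (13.0869·0.210385 − 39.2758·0.594875)/(-26.1889)] = 3.092·0.212992 = 0.658571 mol/L.

0.6586 mol/L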